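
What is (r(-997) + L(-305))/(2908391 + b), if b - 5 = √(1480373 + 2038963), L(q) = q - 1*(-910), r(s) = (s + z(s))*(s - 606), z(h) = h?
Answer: 2324526050713/2114690943370 - 3196987*√879834/4229381886740 ≈ 1.0985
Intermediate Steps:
r(s) = 2*s*(-606 + s) (r(s) = (s + s)*(s - 606) = (2*s)*(-606 + s) = 2*s*(-606 + s))
L(q) = 910 + q (L(q) = q + 910 = 910 + q)
b = 5 + 2*√879834 (b = 5 + √(1480373 + 2038963) = 5 + √3519336 = 5 + 2*√879834 ≈ 1881.0)
(r(-997) + L(-305))/(2908391 + b) = (2*(-997)*(-606 - 997) + (910 - 305))/(2908391 + (5 + 2*√879834)) = (2*(-997)*(-1603) + 605)/(2908396 + 2*√879834) = (3196382 + 605)/(2908396 + 2*√879834) = 3196987/(2908396 + 2*√879834)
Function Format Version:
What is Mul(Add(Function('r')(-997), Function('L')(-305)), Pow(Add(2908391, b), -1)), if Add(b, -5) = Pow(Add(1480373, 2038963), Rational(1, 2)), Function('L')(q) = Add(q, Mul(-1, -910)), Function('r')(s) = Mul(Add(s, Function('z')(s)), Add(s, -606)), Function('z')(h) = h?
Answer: Add(Rational(2324526050713, 2114690943370), Mul(Rational(-3196987, 4229381886740), Pow(879834, Rational(1, 2)))) ≈ 1.0985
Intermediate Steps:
Function('r')(s) = Mul(2, s, Add(-606, s)) (Function('r')(s) = Mul(Add(s, s), Add(s, -606)) = Mul(Mul(2, s), Add(-606, s)) = Mul(2, s, Add(-606, s)))
Function('L')(q) = Add(910, q) (Function('L')(q) = Add(q, 910) = Add(910, q))
b = Add(5, Mul(2, Pow(879834, Rational(1, 2)))) (b = Add(5, Pow(Add(1480373, 2038963), Rational(1, 2))) = Add(5, Pow(3519336, Rational(1, 2))) = Add(5, Mul(2, Pow(879834, Rational(1, 2)))) ≈ 1881.0)
Mul(Add(Function('r')(-997), Function('L')(-305)), Pow(Add(2908391, b), -1)) = Mul(Add(Mul(2, -997, Add(-606, -997)), Add(910, -305)), Pow(Add(2908391, Add(5, Mul(2, Pow(879834, Rational(1, 2))))), -1)) = Mul(Add(Mul(2, -997, -1603), 605), Pow(Add(2908396, Mul(2, Pow(879834, Rational(1, 2)))), -1)) = Mul(Add(3196382, 605), Pow(Add(2908396, Mul(2, Pow(879834, Rational(1, 2)))), -1)) = Mul(3196987, Pow(Add(2908396, Mul(2, Pow(879834, Rational(1, 2)))), -1))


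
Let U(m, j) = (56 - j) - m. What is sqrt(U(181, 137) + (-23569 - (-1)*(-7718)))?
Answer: I*sqrt(31549) ≈ 177.62*I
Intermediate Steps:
U(m, j) = 56 - j - m
sqrt(U(181, 137) + (-23569 - (-1)*(-7718))) = sqrt((56 - 1*137 - 1*181) + (-23569 - (-1)*(-7718))) = sqrt((56 - 137 - 181) + (-23569 - 1*7718)) = sqrt(-262 + (-23569 - 7718)) = sqrt(-262 - 31287) = sqrt(-31549) = I*sqrt(31549)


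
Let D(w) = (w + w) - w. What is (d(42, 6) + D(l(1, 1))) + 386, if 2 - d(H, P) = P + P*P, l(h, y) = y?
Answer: 347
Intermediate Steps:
D(w) = w (D(w) = 2*w - w = w)
d(H, P) = 2 - P - P² (d(H, P) = 2 - (P + P*P) = 2 - (P + P²) = 2 + (-P - P²) = 2 - P - P²)
(d(42, 6) + D(l(1, 1))) + 386 = ((2 - 1*6 - 1*6²) + 1) + 386 = ((2 - 6 - 1*36) + 1) + 386 = ((2 - 6 - 36) + 1) + 386 = (-40 + 1) + 386 = -39 + 386 = 347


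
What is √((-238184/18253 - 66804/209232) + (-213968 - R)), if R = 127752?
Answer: I*√8653456686170630339745/159129654 ≈ 584.58*I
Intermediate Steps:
√((-238184/18253 - 66804/209232) + (-213968 - R)) = √((-238184/18253 - 66804/209232) + (-213968 - 1*127752)) = √((-238184*1/18253 - 66804*1/209232) + (-213968 - 127752)) = √((-238184/18253 - 5567/17436) - 341720) = √(-4254590675/318259308 - 341720) = √(-108759825320435/318259308) = I*√8653456686170630339745/159129654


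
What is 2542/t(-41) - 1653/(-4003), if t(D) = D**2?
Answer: 315959/164123 ≈ 1.9251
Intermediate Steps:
2542/t(-41) - 1653/(-4003) = 2542/((-41)**2) - 1653/(-4003) = 2542/1681 - 1653*(-1/4003) = 2542*(1/1681) + 1653/4003 = 62/41 + 1653/4003 = 315959/164123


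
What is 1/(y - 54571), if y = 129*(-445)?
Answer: -1/111976 ≈ -8.9305e-6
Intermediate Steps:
y = -57405
1/(y - 54571) = 1/(-57405 - 54571) = 1/(-111976) = -1/111976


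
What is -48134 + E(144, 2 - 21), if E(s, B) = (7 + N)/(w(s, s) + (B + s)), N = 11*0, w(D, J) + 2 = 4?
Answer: -6113011/127 ≈ -48134.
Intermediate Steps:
w(D, J) = 2 (w(D, J) = -2 + 4 = 2)
N = 0
E(s, B) = 7/(2 + B + s) (E(s, B) = (7 + 0)/(2 + (B + s)) = 7/(2 + B + s))
-48134 + E(144, 2 - 21) = -48134 + 7/(2 + (2 - 21) + 144) = -48134 + 7/(2 - 19 + 144) = -48134 + 7/127 = -6113011/127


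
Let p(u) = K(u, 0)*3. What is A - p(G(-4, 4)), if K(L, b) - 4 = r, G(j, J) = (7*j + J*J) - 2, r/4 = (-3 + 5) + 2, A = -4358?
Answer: -4418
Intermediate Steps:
r = 16 (r = 4*((-3 + 5) + 2) = 4*(2 + 2) = 4*4 = 16)
G(j, J) = -2 + J² + 7*j (G(j, J) = (7*j + J²) - 2 = (J² + 7*j) - 2 = -2 + J² + 7*j)
K(L, b) = 20 (K(L, b) = 4 + 16 = 20)
p(u) = 60 (p(u) = 20*3 = 60)
A - p(G(-4, 4)) = -4358 - 1*60 = -4358 - 60 = -4418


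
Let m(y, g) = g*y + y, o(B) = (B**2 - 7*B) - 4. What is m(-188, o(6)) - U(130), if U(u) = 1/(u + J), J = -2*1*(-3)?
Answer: 230111/136 ≈ 1692.0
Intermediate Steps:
J = 6 (J = -2*(-3) = 6)
o(B) = -4 + B**2 - 7*B
m(y, g) = y + g*y
U(u) = 1/(6 + u) (U(u) = 1/(u + 6) = 1/(6 + u))
m(-188, o(6)) - U(130) = -188*(1 + (-4 + 6**2 - 7*6)) - 1/(6 + 130) = -188*(1 + (-4 + 36 - 42)) - 1/136 = -188*(1 - 10) - 1*1/136 = -188*(-9) - 1/136 = 1692 - 1/136 = 230111/136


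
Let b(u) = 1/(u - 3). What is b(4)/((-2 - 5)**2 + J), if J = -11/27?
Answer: 27/1312 ≈ 0.020579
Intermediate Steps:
b(u) = 1/(-3 + u)
J = -11/27 (J = -11*1/27 = -11/27 ≈ -0.40741)
b(4)/((-2 - 5)**2 + J) = 1/(((-2 - 5)**2 - 11/27)*(-3 + 4)) = 1/((-7)**2 - 11/27*1) = 1/(49 - 11/27) = 1/(1312/27) = (27/1312)*1 = 27/1312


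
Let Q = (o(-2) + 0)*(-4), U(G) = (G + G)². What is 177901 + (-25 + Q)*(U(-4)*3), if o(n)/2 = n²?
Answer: 166957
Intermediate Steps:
U(G) = 4*G² (U(G) = (2*G)² = 4*G²)
o(n) = 2*n²
Q = -32 (Q = (2*(-2)² + 0)*(-4) = (2*4 + 0)*(-4) = (8 + 0)*(-4) = 8*(-4) = -32)
177901 + (-25 + Q)*(U(-4)*3) = 177901 + (-25 - 32)*((4*(-4)²)*3) = 177901 - 57*4*16*3 = 177901 - 3648*3 = 177901 - 57*192 = 177901 - 10944 = 166957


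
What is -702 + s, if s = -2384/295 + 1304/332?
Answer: -17290172/24485 ≈ -706.15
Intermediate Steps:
s = -101702/24485 (s = -2384*1/295 + 1304*(1/332) = -2384/295 + 326/83 = -101702/24485 ≈ -4.1536)
-702 + s = -702 - 101702/24485 = -17290172/24485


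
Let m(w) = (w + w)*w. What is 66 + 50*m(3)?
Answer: 966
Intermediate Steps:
m(w) = 2*w**2 (m(w) = (2*w)*w = 2*w**2)
66 + 50*m(3) = 66 + 50*(2*3**2) = 66 + 50*(2*9) = 66 + 50*18 = 66 + 900 = 966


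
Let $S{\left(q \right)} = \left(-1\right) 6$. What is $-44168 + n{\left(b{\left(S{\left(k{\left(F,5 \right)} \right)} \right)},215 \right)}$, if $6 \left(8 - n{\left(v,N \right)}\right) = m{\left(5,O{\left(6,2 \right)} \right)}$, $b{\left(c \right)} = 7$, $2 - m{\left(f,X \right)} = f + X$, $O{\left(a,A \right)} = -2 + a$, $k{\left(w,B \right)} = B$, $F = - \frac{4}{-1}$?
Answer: $- \frac{264953}{6} \approx -44159.0$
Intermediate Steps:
$F = 4$ ($F = \left(-4\right) \left(-1\right) = 4$)
$S{\left(q \right)} = -6$
$m{\left(f,X \right)} = 2 - X - f$ ($m{\left(f,X \right)} = 2 - \left(f + X\right) = 2 - \left(X + f\right) = 2 - X - f$)
$n{\left(v,N \right)} = \frac{55}{6}$ ($n{\left(v,N \right)} = 8 - \frac{2 - \left(-2 + 6\right) - 5}{6} = 8 - \frac{2 - 4 - 5}{6} = 8 - - \frac{7}{6} = 8 + \frac{7}{6} = \frac{55}{6}$)
$-44168 + n{\left(b{\left(S{\left(k{\left(F,5 \right)} \right)} \right)},215 \right)} = -44168 + \frac{55}{6} = - \frac{264953}{6}$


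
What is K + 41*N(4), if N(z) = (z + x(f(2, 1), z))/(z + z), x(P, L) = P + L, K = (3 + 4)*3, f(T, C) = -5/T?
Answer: 787/16 ≈ 49.188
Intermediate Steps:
K = 21 (K = 7*3 = 21)
x(P, L) = L + P
N(z) = (-5/2 + 2*z)/(2*z) (N(z) = (z + (z - 5/2))/(z + z) = (z + (z - 5*½))/((2*z)) = (z + (z - 5/2))*(1/(2*z)) = (z + (-5/2 + z))*(1/(2*z)) = (-5/2 + 2*z)*(1/(2*z)) = (-5/2 + 2*z)/(2*z))
K + 41*N(4) = 21 + 41*((-5/4 + 4)/4) = 21 + 41*((¼)*(11/4)) = 21 + 41*(11/16) = 21 + 451/16 = 787/16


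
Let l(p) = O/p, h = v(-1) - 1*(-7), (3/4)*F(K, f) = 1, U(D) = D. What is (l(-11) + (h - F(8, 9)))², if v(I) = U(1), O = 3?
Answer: 44521/1089 ≈ 40.882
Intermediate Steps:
F(K, f) = 4/3 (F(K, f) = (4/3)*1 = 4/3)
v(I) = 1
h = 8 (h = 1 - 1*(-7) = 1 + 7 = 8)
l(p) = 3/p
(l(-11) + (h - F(8, 9)))² = (3/(-11) + (8 - 1*4/3))² = (3*(-1/11) + (8 - 4/3))² = (-3/11 + 20/3)² = (211/33)² = 44521/1089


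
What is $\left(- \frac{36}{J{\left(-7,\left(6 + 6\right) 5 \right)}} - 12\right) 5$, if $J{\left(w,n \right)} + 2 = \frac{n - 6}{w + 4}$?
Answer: $-51$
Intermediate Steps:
$J{\left(w,n \right)} = -2 + \frac{-6 + n}{4 + w}$ ($J{\left(w,n \right)} = -2 + \frac{n - 6}{w + 4} = -2 + \frac{-6 + n}{4 + w}$)
$\left(- \frac{36}{J{\left(-7,\left(6 + 6\right) 5 \right)}} - 12\right) 5 = \left(- \frac{36}{\frac{1}{4 - 7} \left(-14 + \left(6 + 6\right) 5 - -14\right)} - 12\right) 5 = \left(- \frac{36}{\frac{1}{-3} \left(-14 + 12 \cdot 5 + 14\right)} - 12\right) 5 = \left(- \frac{36}{\left(- \frac{1}{3}\right) \left(-14 + 60 + 14\right)} - 12\right) 5 = \left(- \frac{36}{\left(- \frac{1}{3}\right) 60} - 12\right) 5 = \left(- \frac{36}{-20} - 12\right) 5 = \left(\left(-36\right) \left(- \frac{1}{20}\right) - 12\right) 5 = \left(\frac{9}{5} - 12\right) 5 = \left(- \frac{51}{5}\right) 5 = -51$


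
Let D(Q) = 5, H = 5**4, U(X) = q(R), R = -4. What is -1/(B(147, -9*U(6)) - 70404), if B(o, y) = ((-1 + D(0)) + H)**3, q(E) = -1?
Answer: -1/248787785 ≈ -4.0195e-9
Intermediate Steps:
U(X) = -1
H = 625
B(o, y) = 248858189 (B(o, y) = ((-1 + 5) + 625)**3 = (4 + 625)**3 = 629**3 = 248858189)
-1/(B(147, -9*U(6)) - 70404) = -1/(248858189 - 70404) = -1/248787785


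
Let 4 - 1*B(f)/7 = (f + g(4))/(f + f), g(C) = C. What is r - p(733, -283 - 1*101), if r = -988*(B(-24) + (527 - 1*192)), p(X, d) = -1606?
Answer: -1062469/3 ≈ -3.5416e+5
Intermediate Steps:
B(f) = 28 - 7*(4 + f)/(2*f) (B(f) = 28 - 7*(f + 4)/(f + f) = 28 - 7*(4 + f)/(2*f))
r = -1067287/3 (r = -988*((49/2 - 14/(-24)) + (527 - 1*192)) = -988*((49/2 - 14*(-1/24)) + (527 - 192)) = -988*((49/2 + 7/12) + 335) = -988*(301/12 + 335) = -988*4321/12 = -1067287/3 ≈ -3.5576e+5)
r - p(733, -283 - 1*101) = -1067287/3 - 1*(-1606) = -1067287/3 + 1606 = -1062469/3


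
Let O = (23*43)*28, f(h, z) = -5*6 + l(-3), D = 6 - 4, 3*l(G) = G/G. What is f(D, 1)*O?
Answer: -2464588/3 ≈ -8.2153e+5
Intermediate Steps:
l(G) = ⅓ (l(G) = (G/G)/3 = (⅓)*1 = ⅓)
D = 2
f(h, z) = -89/3 (f(h, z) = -5*6 + ⅓ = -30 + ⅓ = -89/3)
O = 27692 (O = 989*28 = 27692)
f(D, 1)*O = -89/3*27692 = -2464588/3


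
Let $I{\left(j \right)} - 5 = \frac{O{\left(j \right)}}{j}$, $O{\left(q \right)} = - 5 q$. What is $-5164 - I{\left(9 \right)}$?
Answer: $-5164$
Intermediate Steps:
$I{\left(j \right)} = 0$ ($I{\left(j \right)} = 5 + \frac{\left(-5\right) j}{j} = 5 - 5 = 0$)
$-5164 - I{\left(9 \right)} = -5164 - 0 = -5164 + 0 = -5164$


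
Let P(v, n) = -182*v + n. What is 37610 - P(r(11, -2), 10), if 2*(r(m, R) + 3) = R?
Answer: 36872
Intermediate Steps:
r(m, R) = -3 + R/2
P(v, n) = n - 182*v
37610 - P(r(11, -2), 10) = 37610 - (10 - 182*(-3 + (1/2)*(-2))) = 37610 - (10 - 182*(-3 - 1)) = 37610 - (10 - 182*(-4)) = 37610 - (10 + 728) = 37610 - 1*738 = 37610 - 738 = 36872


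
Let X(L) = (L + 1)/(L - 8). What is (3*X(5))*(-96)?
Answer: 576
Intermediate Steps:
X(L) = (1 + L)/(-8 + L)
(3*X(5))*(-96) = (3*((1 + 5)/(-8 + 5)))*(-96) = (3*(6/(-3)))*(-96) = (3*(-1/3*6))*(-96) = (3*(-2))*(-96) = -6*(-96) = 576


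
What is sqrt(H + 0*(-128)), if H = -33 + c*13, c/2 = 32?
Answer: sqrt(799) ≈ 28.267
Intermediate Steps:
c = 64 (c = 2*32 = 64)
H = 799 (H = -33 + 64*13 = -33 + 832 = 799)
sqrt(H + 0*(-128)) = sqrt(799 + 0*(-128)) = sqrt(799 + 0) = sqrt(799)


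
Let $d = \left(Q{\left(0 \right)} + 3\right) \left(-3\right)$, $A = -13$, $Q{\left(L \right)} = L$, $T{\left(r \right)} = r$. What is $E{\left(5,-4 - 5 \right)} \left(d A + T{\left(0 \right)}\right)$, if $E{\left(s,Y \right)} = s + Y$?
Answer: $-468$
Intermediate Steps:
$d = -9$ ($d = \left(0 + 3\right) \left(-3\right) = 3 \left(-3\right) = -9$)
$E{\left(s,Y \right)} = Y + s$
$E{\left(5,-4 - 5 \right)} \left(d A + T{\left(0 \right)}\right) = \left(\left(-4 - 5\right) + 5\right) \left(\left(-9\right) \left(-13\right) + 0\right) = \left(\left(-4 - 5\right) + 5\right) \left(117 + 0\right) = \left(-9 + 5\right) 117 = \left(-4\right) 117 = -468$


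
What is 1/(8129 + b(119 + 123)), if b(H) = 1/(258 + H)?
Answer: 500/4064501 ≈ 0.00012302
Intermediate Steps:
1/(8129 + b(119 + 123)) = 1/(8129 + 1/(258 + (119 + 123))) = 1/(8129 + 1/(258 + 242)) = 1/(8129 + 1/500) = 1/(4064501/500) = 500/4064501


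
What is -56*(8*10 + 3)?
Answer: -4648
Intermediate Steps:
-56*(8*10 + 3) = -56*(80 + 3) = -56*83 = -4648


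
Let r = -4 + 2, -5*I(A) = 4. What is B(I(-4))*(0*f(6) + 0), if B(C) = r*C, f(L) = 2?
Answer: 0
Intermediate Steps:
I(A) = -4/5 (I(A) = -1/5*4 = -4/5)
r = -2
B(C) = -2*C
B(I(-4))*(0*f(6) + 0) = (-2*(-4/5))*(0*2 + 0) = 8*(0 + 0)/5 = (8/5)*0 = 0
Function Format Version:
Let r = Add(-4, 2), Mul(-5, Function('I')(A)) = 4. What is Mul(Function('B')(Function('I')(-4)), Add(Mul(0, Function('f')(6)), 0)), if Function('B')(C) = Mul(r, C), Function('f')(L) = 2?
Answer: 0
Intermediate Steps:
Function('I')(A) = Rational(-4, 5) (Function('I')(A) = Mul(Rational(-1, 5), 4) = Rational(-4, 5))
r = -2
Function('B')(C) = Mul(-2, C)
Mul(Function('B')(Function('I')(-4)), Add(Mul(0, Function('f')(6)), 0)) = Mul(Mul(-2, Rational(-4, 5)), Add(Mul(0, 2), 0)) = Mul(Rational(8, 5), Add(0, 0)) = Mul(Rational(8, 5), 0) = 0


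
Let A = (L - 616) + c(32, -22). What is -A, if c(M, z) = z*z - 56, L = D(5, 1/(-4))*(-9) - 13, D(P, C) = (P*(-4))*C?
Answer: 246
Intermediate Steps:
D(P, C) = -4*C*P (D(P, C) = (-4*P)*C = -4*C*P)
L = -58 (L = -4*5/(-4)*(-9) - 13 = -4*(-¼)*5*(-9) - 13 = 5*(-9) - 13 = -45 - 13 = -58)
c(M, z) = -56 + z² (c(M, z) = z² - 56 = -56 + z²)
A = -246 (A = (-58 - 616) + (-56 + (-22)²) = -674 + (-56 + 484) = -674 + 428 = -246)
-A = -1*(-246) = 246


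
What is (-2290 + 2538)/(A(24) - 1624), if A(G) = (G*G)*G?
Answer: 31/1525 ≈ 0.020328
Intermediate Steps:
A(G) = G**3 (A(G) = G**2*G = G**3)
(-2290 + 2538)/(A(24) - 1624) = (-2290 + 2538)/(24**3 - 1624) = 248/(13824 - 1624) = 248/12200 = 248*(1/12200) = 31/1525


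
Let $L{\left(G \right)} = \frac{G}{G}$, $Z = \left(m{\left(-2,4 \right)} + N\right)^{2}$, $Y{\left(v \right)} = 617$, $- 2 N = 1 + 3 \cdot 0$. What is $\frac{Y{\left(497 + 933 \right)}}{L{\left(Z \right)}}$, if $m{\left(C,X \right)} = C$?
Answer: $617$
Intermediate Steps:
$N = - \frac{1}{2}$ ($N = - \frac{1 + 3 \cdot 0}{2} = - \frac{1 + 0}{2} = \left(- \frac{1}{2}\right) 1 = - \frac{1}{2} \approx -0.5$)
$Z = \frac{25}{4}$ ($Z = \left(-2 - \frac{1}{2}\right)^{2} = \left(- \frac{5}{2}\right)^{2} = \frac{25}{4} \approx 6.25$)
$L{\left(G \right)} = 1$
$\frac{Y{\left(497 + 933 \right)}}{L{\left(Z \right)}} = \frac{617}{1} = 617 \cdot 1 = 617$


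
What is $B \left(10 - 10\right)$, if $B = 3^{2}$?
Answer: $0$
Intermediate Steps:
$B = 9$
$B \left(10 - 10\right) = 9 \left(10 - 10\right) = 9 \cdot 0 = 0$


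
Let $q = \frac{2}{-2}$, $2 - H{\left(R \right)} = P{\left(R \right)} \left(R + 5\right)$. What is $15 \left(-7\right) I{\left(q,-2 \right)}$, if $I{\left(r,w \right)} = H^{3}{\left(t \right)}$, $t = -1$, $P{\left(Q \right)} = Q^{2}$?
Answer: $840$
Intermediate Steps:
$H{\left(R \right)} = 2 - R^{2} \left(5 + R\right)$ ($H{\left(R \right)} = 2 - R^{2} \left(R + 5\right) = 2 - R^{2} \left(5 + R\right)$)
$q = -1$ ($q = 2 \left(- \frac{1}{2}\right) = -1$)
$I{\left(r,w \right)} = -8$ ($I{\left(r,w \right)} = \left(2 - \left(-1\right)^{3} - 5 \left(-1\right)^{2}\right)^{3} = \left(2 - -1 - 5\right)^{3} = \left(2 + 1 - 5\right)^{3} = \left(-2\right)^{3} = -8$)
$15 \left(-7\right) I{\left(q,-2 \right)} = 15 \left(-7\right) \left(-8\right) = \left(-105\right) \left(-8\right) = 840$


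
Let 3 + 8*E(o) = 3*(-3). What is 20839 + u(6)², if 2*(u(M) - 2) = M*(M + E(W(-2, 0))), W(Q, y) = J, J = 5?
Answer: 84317/4 ≈ 21079.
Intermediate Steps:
W(Q, y) = 5
E(o) = -3/2 (E(o) = -3/8 + (3*(-3))/8 = -3/8 + (⅛)*(-9) = -3/8 - 9/8 = -3/2)
u(M) = 2 + M*(-3/2 + M)/2 (u(M) = 2 + (M*(M - 3/2))/2 = 2 + (M*(-3/2 + M))/2 = 2 + M*(-3/2 + M)/2)
20839 + u(6)² = 20839 + (2 + (½)*6² - ¾*6)² = 20839 + (2 + (½)*36 - 9/2)² = 20839 + (2 + 18 - 9/2)² = 20839 + (31/2)² = 20839 + 961/4 = 84317/4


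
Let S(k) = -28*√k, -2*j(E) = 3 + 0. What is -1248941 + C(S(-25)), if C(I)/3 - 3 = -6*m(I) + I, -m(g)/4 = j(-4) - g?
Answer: -1249040 + 9660*I ≈ -1.249e+6 + 9660.0*I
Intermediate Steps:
j(E) = -3/2 (j(E) = -(3 + 0)/2 = -½*3 = -3/2)
m(g) = 6 + 4*g (m(g) = -4*(-3/2 - g) = 6 + 4*g)
C(I) = -99 - 69*I (C(I) = 9 + 3*(-6*(6 + 4*I) + I) = 9 + 3*((-36 - 24*I) + I) = 9 + 3*(-36 - 23*I) = 9 + (-108 - 69*I) = -99 - 69*I)
-1248941 + C(S(-25)) = -1248941 + (-99 - (-1932)*√(-25)) = -1248941 + (-99 - (-1932)*5*I) = -1248941 + (-99 - (-9660)*I) = -1248941 + (-99 + 9660*I) = -1249040 + 9660*I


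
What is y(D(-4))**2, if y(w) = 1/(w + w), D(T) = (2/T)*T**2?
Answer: 1/256 ≈ 0.0039063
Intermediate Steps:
D(T) = 2*T
y(w) = 1/(2*w)
y(D(-4))**2 = (1/(2*((2*(-4)))))**2 = ((1/2)/(-8))**2 = ((1/2)*(-1/8))**2 = (-1/16)**2 = 1/256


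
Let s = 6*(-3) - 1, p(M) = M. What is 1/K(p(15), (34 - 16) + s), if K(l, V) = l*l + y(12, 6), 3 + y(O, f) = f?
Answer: 1/228 ≈ 0.0043860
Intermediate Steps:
y(O, f) = -3 + f
s = -19 (s = -18 - 1 = -19)
K(l, V) = 3 + l² (K(l, V) = l*l + (-3 + 6) = l² + 3 = 3 + l²)
1/K(p(15), (34 - 16) + s) = 1/(3 + 15²) = 1/(3 + 225) = 1/228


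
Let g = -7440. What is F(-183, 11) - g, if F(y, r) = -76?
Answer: 7364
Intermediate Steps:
F(-183, 11) - g = -76 - 1*(-7440) = -76 + 7440 = 7364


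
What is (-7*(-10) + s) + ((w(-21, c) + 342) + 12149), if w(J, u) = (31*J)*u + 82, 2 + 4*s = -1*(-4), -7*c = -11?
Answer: 23241/2 ≈ 11621.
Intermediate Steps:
c = 11/7 (c = -⅐*(-11) = 11/7 ≈ 1.5714)
s = ½ (s = -½ + (-1*(-4))/4 = -½ + (¼)*4 = -½ + 1 = ½ ≈ 0.50000)
w(J, u) = 82 + 31*J*u (w(J, u) = 31*J*u + 82 = 82 + 31*J*u)
(-7*(-10) + s) + ((w(-21, c) + 342) + 12149) = (-7*(-10) + ½) + (((82 + 31*(-21)*(11/7)) + 342) + 12149) = (70 + ½) + (((82 - 1023) + 342) + 12149) = 141/2 + ((-941 + 342) + 12149) = 141/2 + (-599 + 12149) = 141/2 + 11550 = 23241/2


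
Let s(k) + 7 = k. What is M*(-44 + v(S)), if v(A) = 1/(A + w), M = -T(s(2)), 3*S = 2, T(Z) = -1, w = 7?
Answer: -1009/23 ≈ -43.870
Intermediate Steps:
s(k) = -7 + k
S = ⅔ (S = (⅓)*2 = ⅔ ≈ 0.66667)
M = 1 (M = -1*(-1) = 1)
v(A) = 1/(7 + A) (v(A) = 1/(A + 7) = 1/(7 + A))
M*(-44 + v(S)) = 1*(-44 + 1/(7 + ⅔)) = 1*(-44 + 1/(23/3)) = 1*(-44 + 3/23) = 1*(-1009/23) = -1009/23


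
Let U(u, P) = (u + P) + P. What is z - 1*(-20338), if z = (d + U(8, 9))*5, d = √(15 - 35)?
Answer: 20468 + 10*I*√5 ≈ 20468.0 + 22.361*I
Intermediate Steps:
U(u, P) = u + 2*P (U(u, P) = (P + u) + P = u + 2*P)
d = 2*I*√5 (d = √(-20) = 2*I*√5 ≈ 4.4721*I)
z = 130 + 10*I*√5 (z = (2*I*√5 + (8 + 2*9))*5 = (2*I*√5 + (8 + 18))*5 = (2*I*√5 + 26)*5 = (26 + 2*I*√5)*5 = 130 + 10*I*√5 ≈ 130.0 + 22.361*I)
z - 1*(-20338) = (130 + 10*I*√5) - 1*(-20338) = (130 + 10*I*√5) + 20338 = 20468 + 10*I*√5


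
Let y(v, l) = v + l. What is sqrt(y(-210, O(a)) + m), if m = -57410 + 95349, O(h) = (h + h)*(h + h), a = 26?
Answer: sqrt(40433) ≈ 201.08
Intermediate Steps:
O(h) = 4*h**2 (O(h) = (2*h)*(2*h) = 4*h**2)
m = 37939
y(v, l) = l + v
sqrt(y(-210, O(a)) + m) = sqrt((4*26**2 - 210) + 37939) = sqrt((4*676 - 210) + 37939) = sqrt((2704 - 210) + 37939) = sqrt(2494 + 37939) = sqrt(40433)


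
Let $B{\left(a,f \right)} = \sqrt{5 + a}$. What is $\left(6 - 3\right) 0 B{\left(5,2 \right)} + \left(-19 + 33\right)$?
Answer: $14$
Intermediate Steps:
$\left(6 - 3\right) 0 B{\left(5,2 \right)} + \left(-19 + 33\right) = \left(6 - 3\right) 0 \sqrt{5 + 5} + \left(-19 + 33\right) = 3 \cdot 0 \sqrt{10} + 14 = 0 \sqrt{10} + 14 = 0 + 14 = 14$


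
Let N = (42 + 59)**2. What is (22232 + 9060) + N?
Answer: 41493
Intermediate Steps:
N = 10201 (N = 101**2 = 10201)
(22232 + 9060) + N = (22232 + 9060) + 10201 = 31292 + 10201 = 41493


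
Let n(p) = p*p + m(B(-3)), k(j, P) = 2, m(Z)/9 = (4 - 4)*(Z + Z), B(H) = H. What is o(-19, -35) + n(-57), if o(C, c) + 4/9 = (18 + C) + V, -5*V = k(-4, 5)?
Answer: 146122/45 ≈ 3247.2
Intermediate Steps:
m(Z) = 0 (m(Z) = 9*((4 - 4)*(Z + Z)) = 9*(0*(2*Z)) = 9*0 = 0)
V = -⅖ (V = -⅕*2 = -⅖ ≈ -0.40000)
n(p) = p² (n(p) = p*p + 0 = p² + 0 = p²)
o(C, c) = 772/45 + C (o(C, c) = -4/9 + ((18 + C) - ⅖) = -4/9 + (88/5 + C) = 772/45 + C)
o(-19, -35) + n(-57) = (772/45 - 19) + (-57)² = -83/45 + 3249 = 146122/45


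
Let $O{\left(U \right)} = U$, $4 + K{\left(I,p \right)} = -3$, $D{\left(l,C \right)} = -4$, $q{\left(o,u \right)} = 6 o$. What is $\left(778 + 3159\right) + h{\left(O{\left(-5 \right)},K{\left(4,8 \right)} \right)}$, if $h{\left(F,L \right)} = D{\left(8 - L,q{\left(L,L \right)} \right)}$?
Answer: $3933$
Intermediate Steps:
$K{\left(I,p \right)} = -7$ ($K{\left(I,p \right)} = -4 - 3 = -7$)
$h{\left(F,L \right)} = -4$
$\left(778 + 3159\right) + h{\left(O{\left(-5 \right)},K{\left(4,8 \right)} \right)} = \left(778 + 3159\right) - 4 = 3937 - 4 = 3933$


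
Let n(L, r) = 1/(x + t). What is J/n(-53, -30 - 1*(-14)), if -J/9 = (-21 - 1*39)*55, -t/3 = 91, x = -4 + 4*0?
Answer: -8226900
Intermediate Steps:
x = -4 (x = -4 + 0 = -4)
t = -273 (t = -3*91 = -273)
J = 29700 (J = -9*(-21 - 1*39)*55 = -9*(-21 - 39)*55 = -(-540)*55 = -9*(-3300) = 29700)
n(L, r) = -1/277 (n(L, r) = 1/(-4 - 273) = 1/(-277) = -1/277)
J/n(-53, -30 - 1*(-14)) = 29700/(-1/277) = 29700*(-277) = -8226900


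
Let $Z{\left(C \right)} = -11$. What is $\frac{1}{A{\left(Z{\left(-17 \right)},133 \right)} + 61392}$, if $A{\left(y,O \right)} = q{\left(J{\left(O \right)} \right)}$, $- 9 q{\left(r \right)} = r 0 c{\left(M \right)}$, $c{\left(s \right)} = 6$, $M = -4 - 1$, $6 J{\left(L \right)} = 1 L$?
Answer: $\frac{1}{61392} \approx 1.6289 \cdot 10^{-5}$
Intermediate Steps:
$J{\left(L \right)} = \frac{L}{6}$ ($J{\left(L \right)} = \frac{1 L}{6} = \frac{L}{6}$)
$M = -5$
$q{\left(r \right)} = 0$ ($q{\left(r \right)} = - \frac{r 0 \cdot 6}{9} = - \frac{0 \cdot 6}{9} = \left(- \frac{1}{9}\right) 0 = 0$)
$A{\left(y,O \right)} = 0$
$\frac{1}{A{\left(Z{\left(-17 \right)},133 \right)} + 61392} = \frac{1}{0 + 61392} = \frac{1}{61392}$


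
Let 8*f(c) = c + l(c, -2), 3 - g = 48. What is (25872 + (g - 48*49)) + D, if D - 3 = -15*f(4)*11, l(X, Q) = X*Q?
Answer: 47121/2 ≈ 23561.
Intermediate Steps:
l(X, Q) = Q*X
g = -45 (g = 3 - 1*48 = 3 - 48 = -45)
f(c) = -c/8 (f(c) = (c - 2*c)/8 = (-c)/8 = -c/8)
D = 171/2 (D = 3 - (-15)*4/8*11 = 3 - 15*(-½)*11 = 3 + (15/2)*11 = 3 + 165/2 = 171/2 ≈ 85.500)
(25872 + (g - 48*49)) + D = (25872 + (-45 - 48*49)) + 171/2 = (25872 + (-45 - 2352)) + 171/2 = (25872 - 2397) + 171/2 = 23475 + 171/2 = 47121/2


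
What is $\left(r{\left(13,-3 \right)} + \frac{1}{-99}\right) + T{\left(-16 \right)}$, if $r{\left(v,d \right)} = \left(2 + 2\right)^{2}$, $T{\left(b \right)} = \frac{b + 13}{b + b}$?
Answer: $\frac{50953}{3168} \approx 16.084$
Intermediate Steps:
$T{\left(b \right)} = \frac{13 + b}{2 b}$
$r{\left(v,d \right)} = 16$ ($r{\left(v,d \right)} = 4^{2} = 16$)
$\left(r{\left(13,-3 \right)} + \frac{1}{-99}\right) + T{\left(-16 \right)} = \left(16 + \frac{1}{-99}\right) + \frac{13 - 16}{2 \left(-16\right)} = \left(16 - \frac{1}{99}\right) + \frac{1}{2} \left(- \frac{1}{16}\right) \left(-3\right) = \frac{1583}{99} + \frac{3}{32} = \frac{50953}{3168}$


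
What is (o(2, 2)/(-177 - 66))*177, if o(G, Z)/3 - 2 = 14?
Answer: -944/27 ≈ -34.963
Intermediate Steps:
o(G, Z) = 48 (o(G, Z) = 6 + 3*14 = 6 + 42 = 48)
(o(2, 2)/(-177 - 66))*177 = (48/(-177 - 66))*177 = (48/(-243))*177 = -1/243*48*177 = -16/81*177 = -944/27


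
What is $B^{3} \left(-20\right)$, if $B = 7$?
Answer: $-6860$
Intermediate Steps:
$B^{3} \left(-20\right) = 7^{3} \left(-20\right) = 343 \left(-20\right) = -6860$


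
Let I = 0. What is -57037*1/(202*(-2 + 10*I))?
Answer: 57037/404 ≈ 141.18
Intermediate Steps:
-57037*1/(202*(-2 + 10*I)) = -57037*1/(202*(-2 + 10*0)) = -57037*1/(202*(-2 + 0)) = -57037/((-2*202)) = -57037/(-404) = -57037*(-1/404) = 57037/404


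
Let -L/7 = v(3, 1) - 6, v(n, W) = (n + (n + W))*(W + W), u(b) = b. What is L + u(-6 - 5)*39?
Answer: -485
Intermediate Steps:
v(n, W) = 2*W*(W + 2*n) (v(n, W) = (n + (W + n))*(2*W) = (W + 2*n)*(2*W) = 2*W*(W + 2*n))
L = -56 (L = -7*(2*1*(1 + 2*3) - 6) = -7*(2*1*(1 + 6) - 6) = -7*(2*1*7 - 6) = -7*(14 - 6) = -7*8 = -56)
L + u(-6 - 5)*39 = -56 + (-6 - 5)*39 = -56 - 11*39 = -56 - 429 = -485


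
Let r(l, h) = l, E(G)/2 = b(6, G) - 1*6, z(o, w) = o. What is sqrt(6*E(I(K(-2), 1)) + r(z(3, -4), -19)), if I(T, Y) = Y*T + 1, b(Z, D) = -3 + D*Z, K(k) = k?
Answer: I*sqrt(177) ≈ 13.304*I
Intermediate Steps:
I(T, Y) = 1 + T*Y (I(T, Y) = T*Y + 1 = 1 + T*Y)
E(G) = -18 + 12*G (E(G) = 2*((-3 + G*6) - 1*6) = 2*((-3 + 6*G) - 6) = 2*(-9 + 6*G) = -18 + 12*G)
sqrt(6*E(I(K(-2), 1)) + r(z(3, -4), -19)) = sqrt(6*(-18 + 12*(1 - 2*1)) + 3) = sqrt(6*(-18 + 12*(1 - 2)) + 3) = sqrt(6*(-18 + 12*(-1)) + 3) = sqrt(6*(-18 - 12) + 3) = sqrt(6*(-30) + 3) = sqrt(-180 + 3) = sqrt(-177) = I*sqrt(177)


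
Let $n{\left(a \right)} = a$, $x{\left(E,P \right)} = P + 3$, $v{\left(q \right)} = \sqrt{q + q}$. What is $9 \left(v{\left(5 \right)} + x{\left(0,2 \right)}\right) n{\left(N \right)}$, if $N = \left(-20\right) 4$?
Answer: $-3600 - 720 \sqrt{10} \approx -5876.8$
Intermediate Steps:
$N = -80$
$v{\left(q \right)} = \sqrt{2} \sqrt{q}$ ($v{\left(q \right)} = \sqrt{2 q} = \sqrt{2} \sqrt{q}$)
$x{\left(E,P \right)} = 3 + P$
$9 \left(v{\left(5 \right)} + x{\left(0,2 \right)}\right) n{\left(N \right)} = 9 \left(\sqrt{2} \sqrt{5} + \left(3 + 2\right)\right) \left(-80\right) = 9 \left(\sqrt{10} + 5\right) \left(-80\right) = 9 \left(5 + \sqrt{10}\right) \left(-80\right) = \left(45 + 9 \sqrt{10}\right) \left(-80\right) = -3600 - 720 \sqrt{10}$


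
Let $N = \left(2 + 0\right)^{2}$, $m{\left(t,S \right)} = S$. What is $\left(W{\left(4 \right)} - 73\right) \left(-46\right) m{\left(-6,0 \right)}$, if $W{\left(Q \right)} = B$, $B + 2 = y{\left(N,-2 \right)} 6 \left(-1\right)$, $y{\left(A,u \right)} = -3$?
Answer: $0$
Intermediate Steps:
$N = 4$ ($N = 2^{2} = 4$)
$B = 16$ ($B = -2 + \left(-3\right) 6 \left(-1\right) = -2 - -18 = -2 + 18 = 16$)
$W{\left(Q \right)} = 16$
$\left(W{\left(4 \right)} - 73\right) \left(-46\right) m{\left(-6,0 \right)} = \left(16 - 73\right) \left(-46\right) 0 = \left(-57\right) \left(-46\right) 0 = 2622 \cdot 0 = 0$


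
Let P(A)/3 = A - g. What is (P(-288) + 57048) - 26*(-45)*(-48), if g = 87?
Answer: -237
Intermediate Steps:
P(A) = -261 + 3*A (P(A) = 3*(A - 1*87) = 3*(A - 87) = 3*(-87 + A) = -261 + 3*A)
(P(-288) + 57048) - 26*(-45)*(-48) = ((-261 + 3*(-288)) + 57048) - 26*(-45)*(-48) = ((-261 - 864) + 57048) + 1170*(-48) = (-1125 + 57048) - 56160 = 55923 - 56160 = -237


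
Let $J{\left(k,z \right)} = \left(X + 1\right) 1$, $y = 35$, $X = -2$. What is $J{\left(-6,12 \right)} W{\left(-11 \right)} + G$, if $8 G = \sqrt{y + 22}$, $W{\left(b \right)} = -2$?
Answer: $2 + \frac{\sqrt{57}}{8} \approx 2.9437$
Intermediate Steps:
$J{\left(k,z \right)} = -1$ ($J{\left(k,z \right)} = \left(-2 + 1\right) 1 = \left(-1\right) 1 = -1$)
$G = \frac{\sqrt{57}}{8}$ ($G = \frac{\sqrt{35 + 22}}{8} = \frac{\sqrt{57}}{8} \approx 0.94373$)
$J{\left(-6,12 \right)} W{\left(-11 \right)} + G = \left(-1\right) \left(-2\right) + \frac{\sqrt{57}}{8} = 2 + \frac{\sqrt{57}}{8}$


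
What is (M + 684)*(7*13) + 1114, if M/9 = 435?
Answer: 419623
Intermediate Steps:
M = 3915 (M = 9*435 = 3915)
(M + 684)*(7*13) + 1114 = (3915 + 684)*(7*13) + 1114 = 4599*91 + 1114 = 418509 + 1114 = 419623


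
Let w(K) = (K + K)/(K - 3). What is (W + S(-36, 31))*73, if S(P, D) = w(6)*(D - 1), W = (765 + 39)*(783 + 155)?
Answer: 55061856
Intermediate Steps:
W = 754152 (W = 804*938 = 754152)
w(K) = 2*K/(-3 + K) (w(K) = (2*K)/(-3 + K) = 2*K/(-3 + K))
S(P, D) = -4 + 4*D (S(P, D) = (2*6/(-3 + 6))*(D - 1) = (2*6/3)*(-1 + D) = (2*6*(⅓))*(-1 + D) = 4*(-1 + D) = -4 + 4*D)
(W + S(-36, 31))*73 = (754152 + (-4 + 4*31))*73 = (754152 + (-4 + 124))*73 = (754152 + 120)*73 = 754272*73 = 55061856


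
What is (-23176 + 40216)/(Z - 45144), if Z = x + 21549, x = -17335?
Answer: -1704/4093 ≈ -0.41632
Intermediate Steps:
Z = 4214 (Z = -17335 + 21549 = 4214)
(-23176 + 40216)/(Z - 45144) = (-23176 + 40216)/(4214 - 45144) = 17040/(-40930) = 17040*(-1/40930) = -1704/4093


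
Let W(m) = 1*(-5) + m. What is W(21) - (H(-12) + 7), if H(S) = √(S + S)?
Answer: 9 - 2*I*√6 ≈ 9.0 - 4.899*I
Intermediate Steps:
H(S) = √2*√S (H(S) = √(2*S) = √2*√S)
W(m) = -5 + m
W(21) - (H(-12) + 7) = (-5 + 21) - (√2*√(-12) + 7) = 16 - (√2*(2*I*√3) + 7) = 16 - (2*I*√6 + 7) = 16 - (7 + 2*I*√6) = 16 + (-7 - 2*I*√6) = 9 - 2*I*√6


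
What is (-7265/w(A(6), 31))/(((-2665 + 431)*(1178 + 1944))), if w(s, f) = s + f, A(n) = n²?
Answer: 7265/467294716 ≈ 1.5547e-5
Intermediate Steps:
w(s, f) = f + s
(-7265/w(A(6), 31))/(((-2665 + 431)*(1178 + 1944))) = (-7265/(31 + 6²))/(((-2665 + 431)*(1178 + 1944))) = (-7265/(31 + 36))/((-2234*3122)) = -7265/67/(-6974548) = -7265*1/67*(-1/6974548) = -7265/67*(-1/6974548) = 7265/467294716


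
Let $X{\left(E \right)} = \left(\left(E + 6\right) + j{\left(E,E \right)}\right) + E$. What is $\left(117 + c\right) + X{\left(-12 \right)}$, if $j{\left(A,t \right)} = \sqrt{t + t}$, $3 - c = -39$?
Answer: $141 + 2 i \sqrt{6} \approx 141.0 + 4.899 i$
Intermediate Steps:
$c = 42$ ($c = 3 - -39 = 3 + 39 = 42$)
$j{\left(A,t \right)} = \sqrt{2} \sqrt{t}$ ($j{\left(A,t \right)} = \sqrt{2 t} = \sqrt{2} \sqrt{t}$)
$X{\left(E \right)} = 6 + 2 E + \sqrt{2} \sqrt{E}$ ($X{\left(E \right)} = \left(\left(E + 6\right) + \sqrt{2} \sqrt{E}\right) + E = \left(\left(6 + E\right) + \sqrt{2} \sqrt{E}\right) + E = \left(6 + E + \sqrt{2} \sqrt{E}\right) + E = 6 + 2 E + \sqrt{2} \sqrt{E}$)
$\left(117 + c\right) + X{\left(-12 \right)} = \left(117 + 42\right) + \left(6 + 2 \left(-12\right) + \sqrt{2} \sqrt{-12}\right) = 159 + \left(6 - 24 + \sqrt{2} \cdot 2 i \sqrt{3}\right) = 159 + \left(6 - 24 + 2 i \sqrt{6}\right) = 159 - \left(18 - 2 i \sqrt{6}\right) = 141 + 2 i \sqrt{6}$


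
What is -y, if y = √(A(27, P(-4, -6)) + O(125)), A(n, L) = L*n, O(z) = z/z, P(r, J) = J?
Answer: -I*√161 ≈ -12.689*I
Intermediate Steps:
O(z) = 1
y = I*√161 (y = √(-6*27 + 1) = √(-162 + 1) = √(-161) = I*√161 ≈ 12.689*I)
-y = -I*√161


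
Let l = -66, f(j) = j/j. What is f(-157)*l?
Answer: -66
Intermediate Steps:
f(j) = 1
f(-157)*l = 1*(-66) = -66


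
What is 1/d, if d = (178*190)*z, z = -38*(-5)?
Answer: 1/6425800 ≈ 1.5562e-7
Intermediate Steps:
z = 190
d = 6425800 (d = (178*190)*190 = 33820*190 = 6425800)
1/d = 1/6425800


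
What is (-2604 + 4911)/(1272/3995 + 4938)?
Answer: 3072155/6576194 ≈ 0.46716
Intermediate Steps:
(-2604 + 4911)/(1272/3995 + 4938) = 2307/(1272*(1/3995) + 4938) = 2307/(1272/3995 + 4938) = 2307/(19728582/3995) = 2307*(3995/19728582) = 3072155/6576194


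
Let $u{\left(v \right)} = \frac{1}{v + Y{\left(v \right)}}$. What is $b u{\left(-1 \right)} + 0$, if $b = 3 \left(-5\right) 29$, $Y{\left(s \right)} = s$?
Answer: $\frac{435}{2} \approx 217.5$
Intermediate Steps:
$u{\left(v \right)} = \frac{1}{2 v}$ ($u{\left(v \right)} = \frac{1}{v + v} = \frac{1}{2 v}$)
$b = -435$ ($b = \left(-15\right) 29 = -435$)
$b u{\left(-1 \right)} + 0 = - 435 \frac{1}{2 \left(-1\right)} + 0 = - 435 \cdot \frac{1}{2} \left(-1\right) + 0 = \left(-435\right) \left(- \frac{1}{2}\right) + 0 = \frac{435}{2} + 0 = \frac{435}{2}$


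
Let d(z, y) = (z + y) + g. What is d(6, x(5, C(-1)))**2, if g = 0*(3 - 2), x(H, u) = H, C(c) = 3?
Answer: 121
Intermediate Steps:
g = 0 (g = 0*1 = 0)
d(z, y) = y + z (d(z, y) = (z + y) + 0 = (y + z) + 0 = y + z)
d(6, x(5, C(-1)))**2 = (5 + 6)**2 = 11**2 = 121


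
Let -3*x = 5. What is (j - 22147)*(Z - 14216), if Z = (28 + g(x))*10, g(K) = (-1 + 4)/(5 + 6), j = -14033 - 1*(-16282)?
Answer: 3049686868/11 ≈ 2.7724e+8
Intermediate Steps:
j = 2249 (j = -14033 + 16282 = 2249)
x = -5/3 (x = -⅓*5 = -5/3 ≈ -1.6667)
g(K) = 3/11
Z = 3110/11 (Z = (28 + 3/11)*10 = (311/11)*10 = 3110/11 ≈ 282.73)
(j - 22147)*(Z - 14216) = (2249 - 22147)*(3110/11 - 14216) = -19898*(-153266/11) = 3049686868/11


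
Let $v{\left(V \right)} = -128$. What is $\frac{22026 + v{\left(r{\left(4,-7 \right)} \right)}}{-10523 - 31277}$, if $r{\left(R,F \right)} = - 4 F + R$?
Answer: $- \frac{10949}{20900} \approx -0.52388$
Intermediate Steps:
$r{\left(R,F \right)} = R - 4 F$
$\frac{22026 + v{\left(r{\left(4,-7 \right)} \right)}}{-10523 - 31277} = \frac{22026 - 128}{-10523 - 31277} = \frac{21898}{-41800} = 21898 \left(- \frac{1}{41800}\right) = - \frac{10949}{20900}$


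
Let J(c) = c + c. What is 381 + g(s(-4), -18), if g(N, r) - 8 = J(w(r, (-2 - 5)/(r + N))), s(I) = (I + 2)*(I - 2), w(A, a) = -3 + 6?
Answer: 395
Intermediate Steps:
w(A, a) = 3
s(I) = (-2 + I)*(2 + I) (s(I) = (2 + I)*(-2 + I) = (-2 + I)*(2 + I))
J(c) = 2*c
g(N, r) = 14 (g(N, r) = 8 + 2*3 = 8 + 6 = 14)
381 + g(s(-4), -18) = 381 + 14 = 395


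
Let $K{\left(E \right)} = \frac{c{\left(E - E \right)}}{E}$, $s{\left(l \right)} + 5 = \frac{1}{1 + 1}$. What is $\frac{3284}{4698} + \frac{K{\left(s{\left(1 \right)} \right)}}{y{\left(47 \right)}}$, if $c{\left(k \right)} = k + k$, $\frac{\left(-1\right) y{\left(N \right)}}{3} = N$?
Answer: $\frac{1642}{2349} \approx 0.69902$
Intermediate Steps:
$y{\left(N \right)} = - 3 N$
$s{\left(l \right)} = - \frac{9}{2}$ ($s{\left(l \right)} = -5 + \frac{1}{1 + 1} = -5 + \frac{1}{2} = - \frac{9}{2}$)
$c{\left(k \right)} = 2 k$
$K{\left(E \right)} = 0$ ($K{\left(E \right)} = \frac{2 \left(E - E\right)}{E} = \frac{2 \cdot 0}{E} = \frac{0}{E} = 0$)
$\frac{3284}{4698} + \frac{K{\left(s{\left(1 \right)} \right)}}{y{\left(47 \right)}} = \frac{3284}{4698} + \frac{0}{\left(-3\right) 47} = 3284 \cdot \frac{1}{4698} + \frac{0}{-141} = \frac{1642}{2349} + 0 \left(- \frac{1}{141}\right) = \frac{1642}{2349} + 0 = \frac{1642}{2349}$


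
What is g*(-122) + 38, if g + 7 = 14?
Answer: -816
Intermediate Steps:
g = 7 (g = -7 + 14 = 7)
g*(-122) + 38 = 7*(-122) + 38 = -854 + 38 = -816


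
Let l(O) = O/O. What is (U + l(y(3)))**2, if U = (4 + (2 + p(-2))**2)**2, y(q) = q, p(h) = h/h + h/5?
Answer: 5326956196/390625 ≈ 13637.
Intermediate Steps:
p(h) = 1 + h/5 (p(h) = 1 + h*(1/5) = 1 + h/5)
l(O) = 1
U = 72361/625 (U = (4 + (2 + (1 + (1/5)*(-2)))**2)**2 = (4 + (2 + (1 - 2/5))**2)**2 = (4 + (2 + 3/5)**2)**2 = (4 + (13/5)**2)**2 = (4 + 169/25)**2 = (269/25)**2 = 72361/625 ≈ 115.78)
(U + l(y(3)))**2 = (72361/625 + 1)**2 = (72986/625)**2 = 5326956196/390625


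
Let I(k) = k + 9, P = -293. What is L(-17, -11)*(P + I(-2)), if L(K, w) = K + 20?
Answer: -858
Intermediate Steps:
L(K, w) = 20 + K
I(k) = 9 + k
L(-17, -11)*(P + I(-2)) = (20 - 17)*(-293 + (9 - 2)) = 3*(-293 + 7) = 3*(-286) = -858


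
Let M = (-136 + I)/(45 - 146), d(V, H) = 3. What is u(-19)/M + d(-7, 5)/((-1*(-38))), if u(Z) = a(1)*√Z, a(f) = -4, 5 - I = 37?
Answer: 3/38 - 101*I*√19/42 ≈ 0.078947 - 10.482*I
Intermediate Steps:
I = -32 (I = 5 - 1*37 = 5 - 37 = -32)
M = 168/101 (M = (-136 - 32)/(45 - 146) = -168/(-101) = -168*(-1/101) = 168/101 ≈ 1.6634)
u(Z) = -4*√Z
u(-19)/M + d(-7, 5)/((-1*(-38))) = (-4*I*√19)/(168/101) + 3/((-1*(-38))) = -4*I*√19*(101/168) + 3/38 = -4*I*√19*(101/168) + 3*(1/38) = -101*I*√19/42 + 3/38 = 3/38 - 101*I*√19/42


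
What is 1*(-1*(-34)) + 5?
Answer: 39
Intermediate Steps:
1*(-1*(-34)) + 5 = 1*34 + 5 = 34 + 5 = 39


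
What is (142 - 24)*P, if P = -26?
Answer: -3068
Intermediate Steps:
(142 - 24)*P = (142 - 24)*(-26) = 118*(-26) = -3068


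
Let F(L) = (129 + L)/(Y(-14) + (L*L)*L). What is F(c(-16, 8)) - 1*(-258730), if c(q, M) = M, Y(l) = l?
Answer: 128847677/498 ≈ 2.5873e+5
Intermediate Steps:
F(L) = (129 + L)/(-14 + L³) (F(L) = (129 + L)/(-14 + (L*L)*L) = (129 + L)/(-14 + L²*L) = (129 + L)/(-14 + L³))
F(c(-16, 8)) - 1*(-258730) = (129 + 8)/(-14 + 8³) - 1*(-258730) = 137/(-14 + 512) + 258730 = 137/498 + 258730 = 128847677/498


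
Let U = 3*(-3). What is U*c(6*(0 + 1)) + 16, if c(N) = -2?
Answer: 34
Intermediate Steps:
U = -9
U*c(6*(0 + 1)) + 16 = -9*(-2) + 16 = 18 + 16 = 34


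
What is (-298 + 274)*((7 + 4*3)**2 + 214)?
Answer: -13800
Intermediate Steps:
(-298 + 274)*((7 + 4*3)**2 + 214) = -24*((7 + 12)**2 + 214) = -24*(19**2 + 214) = -24*(361 + 214) = -24*575 = -13800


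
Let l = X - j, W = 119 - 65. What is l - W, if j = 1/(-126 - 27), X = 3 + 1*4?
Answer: -7190/153 ≈ -46.993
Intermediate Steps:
X = 7 (X = 3 + 4 = 7)
j = -1/153 (j = 1/(-153) = -1/153 ≈ -0.0065359)
W = 54
l = 1072/153 (l = 7 - 1*(-1/153) = 7 + 1/153 = 1072/153 ≈ 7.0065)
l - W = 1072/153 - 1*54 = 1072/153 - 54 = -7190/153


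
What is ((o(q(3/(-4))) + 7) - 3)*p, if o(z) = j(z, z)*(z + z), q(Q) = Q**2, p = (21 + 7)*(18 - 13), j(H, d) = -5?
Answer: -455/2 ≈ -227.50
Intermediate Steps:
p = 140 (p = 28*5 = 140)
o(z) = -10*z (o(z) = -5*(z + z) = -10*z)
((o(q(3/(-4))) + 7) - 3)*p = ((-10*(3/(-4))**2 + 7) - 3)*140 = ((-10*(3*(-1/4))**2 + 7) - 3)*140 = ((-10*(-3/4)**2 + 7) - 3)*140 = ((-10*9/16 + 7) - 3)*140 = ((-45/8 + 7) - 3)*140 = (11/8 - 3)*140 = -13/8*140 = -455/2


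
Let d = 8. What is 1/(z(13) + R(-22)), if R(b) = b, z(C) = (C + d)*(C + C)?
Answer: 1/524 ≈ 0.0019084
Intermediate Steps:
z(C) = 2*C*(8 + C) (z(C) = (C + 8)*(C + C) = (8 + C)*(2*C) = 2*C*(8 + C))
1/(z(13) + R(-22)) = 1/(2*13*(8 + 13) - 22) = 1/(2*13*21 - 22) = 1/(546 - 22) = 1/524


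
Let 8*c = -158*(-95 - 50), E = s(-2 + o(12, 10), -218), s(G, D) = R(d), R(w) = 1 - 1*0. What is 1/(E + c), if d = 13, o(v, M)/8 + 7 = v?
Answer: 4/11459 ≈ 0.00034907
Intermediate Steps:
o(v, M) = -56 + 8*v
R(w) = 1 (R(w) = 1 + 0 = 1)
s(G, D) = 1
E = 1
c = 11455/4 (c = (-158*(-95 - 50))/8 = (-158*(-145))/8 = (⅛)*22910 = 11455/4 ≈ 2863.8)
1/(E + c) = 1/(1 + 11455/4) = 1/(11459/4) = 4/11459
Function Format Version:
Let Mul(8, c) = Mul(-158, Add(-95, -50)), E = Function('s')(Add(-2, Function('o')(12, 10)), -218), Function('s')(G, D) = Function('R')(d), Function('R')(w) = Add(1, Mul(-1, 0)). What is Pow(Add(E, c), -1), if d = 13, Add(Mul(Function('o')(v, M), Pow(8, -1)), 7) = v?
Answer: Rational(4, 11459) ≈ 0.00034907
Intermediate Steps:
Function('o')(v, M) = Add(-56, Mul(8, v))
Function('R')(w) = 1 (Function('R')(w) = Add(1, 0) = 1)
Function('s')(G, D) = 1
E = 1
c = Rational(11455, 4) (c = Mul(Rational(1, 8), Mul(-158, Add(-95, -50))) = Mul(Rational(1, 8), Mul(-158, -145)) = Mul(Rational(1, 8), 22910) = Rational(11455, 4) ≈ 2863.8)
Pow(Add(E, c), -1) = Pow(Add(1, Rational(11455, 4)), -1) = Pow(Rational(11459, 4), -1) = Rational(4, 11459)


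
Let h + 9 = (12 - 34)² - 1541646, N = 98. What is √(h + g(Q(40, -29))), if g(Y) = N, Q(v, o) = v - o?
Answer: I*√1541073 ≈ 1241.4*I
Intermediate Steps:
g(Y) = 98
h = -1541171 (h = -9 + ((12 - 34)² - 1541646) = -9 + ((-22)² - 1541646) = -9 + (484 - 1541646) = -9 - 1541162 = -1541171)
√(h + g(Q(40, -29))) = √(-1541171 + 98) = √(-1541073) = I*√1541073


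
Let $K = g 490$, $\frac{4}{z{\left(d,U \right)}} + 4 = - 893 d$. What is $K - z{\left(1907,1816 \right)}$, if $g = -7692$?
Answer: $- \frac{6418573631396}{1702955} \approx -3.7691 \cdot 10^{6}$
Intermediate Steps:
$z{\left(d,U \right)} = \frac{4}{-4 - 893 d}$
$K = -3769080$ ($K = \left(-7692\right) 490 = -3769080$)
$K - z{\left(1907,1816 \right)} = -3769080 - - \frac{4}{4 + 893 \cdot 1907} = -3769080 - - \frac{4}{4 + 1702951} = -3769080 - - \frac{4}{1702955} = -3769080 + \frac{4}{1702955} = - \frac{6418573631396}{1702955}$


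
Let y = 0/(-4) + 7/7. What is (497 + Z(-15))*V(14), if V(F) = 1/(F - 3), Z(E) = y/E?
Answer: 7454/165 ≈ 45.176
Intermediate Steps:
y = 1 (y = 0*(-1/4) + 7*(1/7) = 0 + 1 = 1)
Z(E) = 1/E
V(F) = 1/(-3 + F)
(497 + Z(-15))*V(14) = (497 + 1/(-15))/(-3 + 14) = (497 - 1/15)/11 = (7454/15)*(1/11) = 7454/165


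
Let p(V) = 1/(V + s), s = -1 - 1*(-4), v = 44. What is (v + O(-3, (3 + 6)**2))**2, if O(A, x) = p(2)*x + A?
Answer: 81796/25 ≈ 3271.8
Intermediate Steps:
s = 3 (s = -1 + 4 = 3)
p(V) = 1/(3 + V) (p(V) = 1/(V + 3) = 1/(3 + V))
O(A, x) = A + x/5 (O(A, x) = x/(3 + 2) + A = x/5 + A = A + x/5)
(v + O(-3, (3 + 6)**2))**2 = (44 + (-3 + (3 + 6)**2/5))**2 = (44 + (-3 + (1/5)*9**2))**2 = (44 + (-3 + (1/5)*81))**2 = (44 + (-3 + 81/5))**2 = (44 + 66/5)**2 = (286/5)**2 = 81796/25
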